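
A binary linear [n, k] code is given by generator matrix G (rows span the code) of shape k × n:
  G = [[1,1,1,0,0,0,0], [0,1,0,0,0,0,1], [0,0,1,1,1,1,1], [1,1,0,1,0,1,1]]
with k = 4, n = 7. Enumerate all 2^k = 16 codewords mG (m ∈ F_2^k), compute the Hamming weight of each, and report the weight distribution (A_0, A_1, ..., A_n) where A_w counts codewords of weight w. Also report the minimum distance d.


Weight distribution: A_0 = 1, A_1 = 1, A_2 = 1, A_3 = 4, A_4 = 5, A_5 = 3, A_6 = 1. Minimum distance d = 1.

Enumerate all 2^4 = 16 messages m ∈ F_2^4.
For each, compute codeword c = mG in F_2^7, then tally its weight.
  m = 0000 → c = 0000000, weight = 0.
  m = 1000 → c = 1110000, weight = 3.
  m = 0100 → c = 0100001, weight = 2.
  m = 1100 → c = 1010001, weight = 3.
  m = 0010 → c = 0011111, weight = 5.
  m = 1010 → c = 1101111, weight = 6.
  m = 0110 → c = 0111110, weight = 5.
  m = 1110 → c = 1001110, weight = 4.
  m = 0001 → c = 1101011, weight = 5.
  m = 1001 → c = 0011011, weight = 4.
  m = 0101 → c = 1001010, weight = 3.
  m = 1101 → c = 0111010, weight = 4.
  m = 0011 → c = 1110100, weight = 4.
  m = 1011 → c = 0000100, weight = 1.
  m = 0111 → c = 1010101, weight = 4.
  m = 1111 → c = 0100101, weight = 3.
Tally weights:
  weight 0: 1 codewords.
  weight 1: 1 codewords.
  weight 2: 1 codewords.
  weight 3: 4 codewords.
  weight 4: 5 codewords.
  weight 5: 3 codewords.
  weight 6: 1 codewords.
Minimum distance d = smallest w > 0 with A_w > 0 = 1.
Sanity: Σ A_w = 16 = 2^4 = 16 ✓.


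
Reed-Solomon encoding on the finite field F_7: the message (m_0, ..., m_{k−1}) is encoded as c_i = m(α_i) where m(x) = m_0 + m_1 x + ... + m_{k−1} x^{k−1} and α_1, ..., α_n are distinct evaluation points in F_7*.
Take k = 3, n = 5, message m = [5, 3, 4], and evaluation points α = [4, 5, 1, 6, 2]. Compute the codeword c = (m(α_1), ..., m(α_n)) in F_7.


c = [4, 1, 5, 6, 6]

Message polynomial: m(x) = 5 + 3·x + 4·x^2 (mod 7).
For each evaluation point α_i, compute m(α_i) mod 7:
  α_1 = 4: Horner steps 4 → 5 → 4, so m(4) = 4.
  α_2 = 5: Horner steps 4 → 2 → 1, so m(5) = 1.
  α_3 = 1: Horner steps 4 → 0 → 5, so m(1) = 5.
  α_4 = 6: Horner steps 4 → 6 → 6, so m(6) = 6.
  α_5 = 2: Horner steps 4 → 4 → 6, so m(2) = 6.
Codeword c = [4, 1, 5, 6, 6] ∈ F_7^5.


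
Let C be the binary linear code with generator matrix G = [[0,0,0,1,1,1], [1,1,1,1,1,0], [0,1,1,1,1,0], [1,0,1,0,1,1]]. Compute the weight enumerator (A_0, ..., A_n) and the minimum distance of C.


Weight distribution: A_0 = 1, A_1 = 1, A_2 = 2, A_3 = 6, A_4 = 5, A_5 = 1. Minimum distance d = 1.

Enumerate all 2^4 = 16 messages m ∈ F_2^4.
For each, compute codeword c = mG in F_2^6, then tally its weight.
  m = 0000 → c = 000000, weight = 0.
  m = 1000 → c = 000111, weight = 3.
  m = 0100 → c = 111110, weight = 5.
  m = 1100 → c = 111001, weight = 4.
  m = 0010 → c = 011110, weight = 4.
  m = 1010 → c = 011001, weight = 3.
  m = 0110 → c = 100000, weight = 1.
  m = 1110 → c = 100111, weight = 4.
  m = 0001 → c = 101011, weight = 4.
  m = 1001 → c = 101100, weight = 3.
  m = 0101 → c = 010101, weight = 3.
  m = 1101 → c = 010010, weight = 2.
  m = 0011 → c = 110101, weight = 4.
  m = 1011 → c = 110010, weight = 3.
  m = 0111 → c = 001011, weight = 3.
  m = 1111 → c = 001100, weight = 2.
Tally weights:
  weight 0: 1 codewords.
  weight 1: 1 codewords.
  weight 2: 2 codewords.
  weight 3: 6 codewords.
  weight 4: 5 codewords.
  weight 5: 1 codewords.
Minimum distance d = smallest w > 0 with A_w > 0 = 1.
Sanity: Σ A_w = 16 = 2^4 = 16 ✓.


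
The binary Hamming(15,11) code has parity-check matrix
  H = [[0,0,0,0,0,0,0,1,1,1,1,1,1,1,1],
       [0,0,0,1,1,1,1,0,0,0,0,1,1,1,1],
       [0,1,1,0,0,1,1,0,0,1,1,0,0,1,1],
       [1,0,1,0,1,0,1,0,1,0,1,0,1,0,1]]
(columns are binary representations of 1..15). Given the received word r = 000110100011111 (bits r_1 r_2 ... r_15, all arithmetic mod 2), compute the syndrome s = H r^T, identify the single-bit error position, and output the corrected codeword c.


s = (1, 1, 0, 1)^T, error position = 13, corrected codeword c = 000110100011011

Compute s = H r^T mod 2 one row at a time:
  s_1 = 0 + 0 + 0 + 1 + 1 + 1 + 1 + 1 = 5 ≡ 1 (mod 2).
  s_2 = 1 + 1 + 0 + 1 + 1 + 1 + 1 + 1 = 7 ≡ 1 (mod 2).
  s_3 = 0 + 0 + 0 + 1 + 0 + 1 + 1 + 1 = 4 ≡ 0 (mod 2).
  s_4 = 0 + 0 + 1 + 1 + 0 + 1 + 1 + 1 = 5 ≡ 1 (mod 2).
s = (1, 1, 0, 1)^T — this equals column 13 of H (binary 1101), so error is at position 13.
Correct: flip bit 13 of r = 000110100011111 to get c = 000110100011011.


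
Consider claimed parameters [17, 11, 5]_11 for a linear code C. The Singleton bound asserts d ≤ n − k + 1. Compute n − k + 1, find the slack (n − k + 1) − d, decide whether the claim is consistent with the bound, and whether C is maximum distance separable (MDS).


Singleton RHS = n − k + 1 = 7, slack = 2, bound satisfied, not MDS.

Singleton bound: d ≤ n − k + 1.
Here n = 17, k = 11, so n − k + 1 = 7.
Given d = 5, check d ≤ 7: YES.
Slack = (n − k + 1) − d = 2.
The code is NOT MDS (slack = 2 > 0).
Description: the claimed parameters are [17, 11, 5]_11; such a code would be non-MDS.


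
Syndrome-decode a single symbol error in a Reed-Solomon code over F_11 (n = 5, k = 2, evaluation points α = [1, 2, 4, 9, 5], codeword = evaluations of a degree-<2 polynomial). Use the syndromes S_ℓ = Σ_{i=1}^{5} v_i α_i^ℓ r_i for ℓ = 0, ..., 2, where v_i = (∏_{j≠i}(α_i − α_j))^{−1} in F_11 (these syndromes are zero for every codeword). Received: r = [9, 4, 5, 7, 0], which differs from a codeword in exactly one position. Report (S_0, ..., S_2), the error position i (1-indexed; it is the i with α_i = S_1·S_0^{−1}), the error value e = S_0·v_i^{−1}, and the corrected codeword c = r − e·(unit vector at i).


S = (3, 5, 1), error at position 4, error magnitude e = 5, c = [9, 4, 5, 2, 0].

Step 1: column multipliers v_i = (∏_{j≠i}(α_i − α_j))^{−1} mod 11.
  i = 1 (α = 1): (1−2)(1−4)(1−9)(1−5) = (−1)·(−3)·(−8)·(−4) = 96 ≡ 8, so v_1 = 8^{−1} = 7 (mod 11).
  i = 2 (α = 2): (2−1)(2−4)(2−9)(2−5) = 1·(−2)·(−7)·(−3) = −42 ≡ 2, so v_2 = 2^{−1} = 6 (mod 11).
  i = 3 (α = 4): (4−1)(4−2)(4−9)(4−5) = 3·2·(−5)·(−1) = 30 ≡ 8, so v_3 = 8^{−1} = 7 (mod 11).
  i = 4 (α = 9): (9−1)(9−2)(9−4)(9−5) = 8·7·5·4 = 1120 ≡ 9, so v_4 = 9^{−1} = 5 (mod 11).
  i = 5 (α = 5): (5−1)(5−2)(5−4)(5−9) = 4·3·1·(−4) = −48 ≡ 7, so v_5 = 7^{−1} = 8 (mod 11).
  v = [7, 6, 7, 5, 8].
Step 2: syndromes of r = [9, 4, 5, 7, 0] (all sums mod 11).
  S_0 = Σ v_i r_i = 7·9 + 6·4 + 7·5 + 5·7 + 8·0 = 157 ≡ 3.
  S_1 = Σ v_i α_i r_i = 7·1·9 + 6·2·4 + 7·4·5 + 5·9·7 + 8·5·0 = 566 ≡ 5.
  α_i^2 mod 11 = [1, 4, 5, 4, 3].
  S_2 = Σ v_i α_i^2 r_i = 7·1·9 + 6·4·4 + 7·5·5 + 5·4·7 + 8·3·0 = 474 ≡ 1.
  S = (3, 5, 1) ≠ 0, so r is not a codeword (an error is present).
Step 3: locate the error. For a single error e at position i, S_ℓ = v_i·e·α_i^ℓ, so α_err = S_1/S_0.
  S_0^{−1} = 3^{−1} = 4 (mod 11), so α_err = 5·4 = 20 ≡ 9 = α_4. Error position i = 4.
  Consistency check: S_2/S_1 = 1·9 = 9 ≡ 9 = α_err ✓ (single-error assumption holds).
Step 4: error magnitude e = S_0/v_4 = S_0·∏_{j≠4}(α_4 − α_j) = 3·9 = 27 ≡ 5 (mod 11).
Step 5: correct position 4: c_4 = r_4 − e = 7 − 5 ≡ 2 (mod 11). Hence c = [9, 4, 5, 2, 0].
  Check: interpolating c through the α_i gives m(x) = 3 + 6·x (degree < 2) with m(α_i) = c_i for every i, so c is indeed a codeword.


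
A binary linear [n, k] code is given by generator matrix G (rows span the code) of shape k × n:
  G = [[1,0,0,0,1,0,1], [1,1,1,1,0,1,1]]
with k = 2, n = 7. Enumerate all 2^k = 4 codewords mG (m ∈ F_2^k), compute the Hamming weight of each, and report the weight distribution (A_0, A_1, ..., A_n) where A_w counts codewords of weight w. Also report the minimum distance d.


Weight distribution: A_0 = 1, A_3 = 1, A_5 = 1, A_6 = 1. Minimum distance d = 3.

Enumerate all 2^2 = 4 messages m ∈ F_2^2.
For each, compute codeword c = mG in F_2^7, then tally its weight.
  m = 00 → c = 0000000, weight = 0.
  m = 10 → c = 1000101, weight = 3.
  m = 01 → c = 1111011, weight = 6.
  m = 11 → c = 0111110, weight = 5.
Tally weights:
  weight 0: 1 codewords.
  weight 3: 1 codewords.
  weight 5: 1 codewords.
  weight 6: 1 codewords.
Minimum distance d = smallest w > 0 with A_w > 0 = 3.
Sanity: Σ A_w = 4 = 2^2 = 4 ✓.


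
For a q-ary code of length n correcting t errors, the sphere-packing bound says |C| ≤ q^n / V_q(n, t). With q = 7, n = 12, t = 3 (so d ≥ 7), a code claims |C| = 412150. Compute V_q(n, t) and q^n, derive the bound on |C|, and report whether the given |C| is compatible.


V_q(n, t) = 49969, q^n = 13841287201, Hamming bound = 276997, |C| = 412150 > bound (violated).

Step 1: Compute V_q(n, t) = Σ_{j=0}^3 C(n, j) (q−1)^j.
  j = 0: C(12,0)·(6)^0 = 1·1 = 1.
  j = 1: C(12,1)·(6)^1 = 12·6 = 72.
  j = 2: C(12,2)·(6)^2 = 66·36 = 2376.
  j = 3: C(12,3)·(6)^3 = 220·216 = 47520.
  V_q(n, t) = 1 + 72 + 2376 + 47520 = 49969.
Step 2: q^n = 7^12 = 13841287201.
Step 3: Hamming bound ⌊q^n / V_q(n,t)⌋ = ⌊13841287201/49969⌋ = 276997.
Step 4: Compare |C| = 412150 to 276997: violated.
The claimed |C| lies above the Hamming bound, so no 7-ary code of length 12 with d ≥ 7 can have 412150 codewords.


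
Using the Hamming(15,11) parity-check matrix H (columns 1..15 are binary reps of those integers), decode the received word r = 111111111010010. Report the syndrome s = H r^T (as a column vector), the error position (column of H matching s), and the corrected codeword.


s = (0, 1, 0, 0)^T, error position = 4, corrected codeword c = 111011111010010

Compute s = H r^T mod 2 one row at a time:
  s_1 = 1 + 1 + 0 + 1 + 0 + 0 + 1 + 0 = 4 ≡ 0 (mod 2).
  s_2 = 1 + 1 + 1 + 1 + 0 + 0 + 1 + 0 = 5 ≡ 1 (mod 2).
  s_3 = 1 + 1 + 1 + 1 + 0 + 1 + 1 + 0 = 6 ≡ 0 (mod 2).
  s_4 = 1 + 1 + 1 + 1 + 1 + 1 + 0 + 0 = 6 ≡ 0 (mod 2).
s = (0, 1, 0, 0)^T — this equals column 4 of H (binary 0100), so error is at position 4.
Correct: flip bit 4 of r = 111111111010010 to get c = 111011111010010.


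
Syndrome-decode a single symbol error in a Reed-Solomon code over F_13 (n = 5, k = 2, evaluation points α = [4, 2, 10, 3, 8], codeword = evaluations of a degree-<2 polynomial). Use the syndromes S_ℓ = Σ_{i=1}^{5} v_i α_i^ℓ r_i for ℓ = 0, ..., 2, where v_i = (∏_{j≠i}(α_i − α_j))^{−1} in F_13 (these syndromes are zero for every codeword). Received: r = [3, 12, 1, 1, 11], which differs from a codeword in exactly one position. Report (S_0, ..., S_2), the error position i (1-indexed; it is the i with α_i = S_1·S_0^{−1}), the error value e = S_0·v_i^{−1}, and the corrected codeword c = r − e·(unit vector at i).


S = (10, 9, 12), error at position 3, error magnitude e = 12, c = [3, 12, 2, 1, 11].

Step 1: column multipliers v_i = (∏_{j≠i}(α_i − α_j))^{−1} mod 13.
  i = 1 (α = 4): (4−2)(4−10)(4−3)(4−8) = 2·(−6)·1·(−4) = 48 ≡ 9, so v_1 = 9^{−1} = 3 (mod 13).
  i = 2 (α = 2): (2−4)(2−10)(2−3)(2−8) = (−2)·(−8)·(−1)·(−6) = 96 ≡ 5, so v_2 = 5^{−1} = 8 (mod 13).
  i = 3 (α = 10): (10−4)(10−2)(10−3)(10−8) = 6·8·7·2 = 672 ≡ 9, so v_3 = 9^{−1} = 3 (mod 13).
  i = 4 (α = 3): (3−4)(3−2)(3−10)(3−8) = (−1)·1·(−7)·(−5) = −35 ≡ 4, so v_4 = 4^{−1} = 10 (mod 13).
  i = 5 (α = 8): (8−4)(8−2)(8−10)(8−3) = 4·6·(−2)·5 = −240 ≡ 7, so v_5 = 7^{−1} = 2 (mod 13).
  v = [3, 8, 3, 10, 2].
Step 2: syndromes of r = [3, 12, 1, 1, 11] (all sums mod 13).
  S_0 = Σ v_i r_i = 3·3 + 8·12 + 3·1 + 10·1 + 2·11 = 140 ≡ 10.
  S_1 = Σ v_i α_i r_i = 3·4·3 + 8·2·12 + 3·10·1 + 10·3·1 + 2·8·11 = 464 ≡ 9.
  α_i^2 mod 13 = [3, 4, 9, 9, 12].
  S_2 = Σ v_i α_i^2 r_i = 3·3·3 + 8·4·12 + 3·9·1 + 10·9·1 + 2·12·11 = 792 ≡ 12.
  S = (10, 9, 12) ≠ 0, so r is not a codeword (an error is present).
Step 3: locate the error. For a single error e at position i, S_ℓ = v_i·e·α_i^ℓ, so α_err = S_1/S_0.
  S_0^{−1} = 10^{−1} = 4 (mod 13), so α_err = 9·4 = 36 ≡ 10 = α_3. Error position i = 3.
  Consistency check: S_2/S_1 = 12·3 = 36 ≡ 10 = α_err ✓ (single-error assumption holds).
Step 4: error magnitude e = S_0/v_3 = S_0·∏_{j≠3}(α_3 − α_j) = 10·9 = 90 ≡ 12 (mod 13).
Step 5: correct position 3: c_3 = r_3 − e = 1 − 12 ≡ 2 (mod 13). Hence c = [3, 12, 2, 1, 11].
  Check: interpolating c through the α_i gives m(x) = 8 + 2·x (degree < 2) with m(α_i) = c_i for every i, so c is indeed a codeword.


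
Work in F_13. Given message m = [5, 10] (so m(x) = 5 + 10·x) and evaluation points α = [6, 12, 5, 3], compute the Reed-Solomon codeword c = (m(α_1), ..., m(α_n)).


c = [0, 8, 3, 9]

Message polynomial: m(x) = 5 + 10·x (mod 13).
For each evaluation point α_i, compute m(α_i) mod 13:
  α_1 = 6: Horner steps 10 → 0, so m(6) = 0.
  α_2 = 12: Horner steps 10 → 8, so m(12) = 8.
  α_3 = 5: Horner steps 10 → 3, so m(5) = 3.
  α_4 = 3: Horner steps 10 → 9, so m(3) = 9.
Codeword c = [0, 8, 3, 9] ∈ F_13^4.


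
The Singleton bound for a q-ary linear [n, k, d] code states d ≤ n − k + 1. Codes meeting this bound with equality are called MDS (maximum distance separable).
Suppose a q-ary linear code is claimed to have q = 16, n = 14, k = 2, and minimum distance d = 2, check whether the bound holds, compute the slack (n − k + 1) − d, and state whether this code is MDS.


Singleton RHS = n − k + 1 = 13, slack = 11, bound satisfied, not MDS.

Singleton bound: d ≤ n − k + 1.
Here n = 14, k = 2, so n − k + 1 = 13.
Given d = 2, check d ≤ 13: YES.
Slack = (n − k + 1) − d = 11.
The code is NOT MDS (slack = 11 > 0).
Description: the claimed parameters are [14, 2, 2]_16; such a code would be non-MDS.


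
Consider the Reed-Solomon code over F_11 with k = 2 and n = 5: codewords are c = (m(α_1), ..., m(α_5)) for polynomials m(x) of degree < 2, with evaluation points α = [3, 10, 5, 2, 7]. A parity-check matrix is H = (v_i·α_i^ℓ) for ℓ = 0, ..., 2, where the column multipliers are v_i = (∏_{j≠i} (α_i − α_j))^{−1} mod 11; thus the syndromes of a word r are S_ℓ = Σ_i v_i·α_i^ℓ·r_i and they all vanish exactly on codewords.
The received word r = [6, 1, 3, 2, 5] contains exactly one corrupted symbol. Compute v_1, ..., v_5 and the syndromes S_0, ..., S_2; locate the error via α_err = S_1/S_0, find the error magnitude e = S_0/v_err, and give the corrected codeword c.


S = (5, 2, 3), error at position 5, error magnitude e = 5, c = [6, 1, 3, 2, 0].

Step 1: column multipliers v_i = (∏_{j≠i}(α_i − α_j))^{−1} mod 11.
  i = 1 (α = 3): (3−10)(3−5)(3−2)(3−7) = (−7)·(−2)·1·(−4) = −56 ≡ 10, so v_1 = 10^{−1} = 10 (mod 11).
  i = 2 (α = 10): (10−3)(10−5)(10−2)(10−7) = 7·5·8·3 = 840 ≡ 4, so v_2 = 4^{−1} = 3 (mod 11).
  i = 3 (α = 5): (5−3)(5−10)(5−2)(5−7) = 2·(−5)·3·(−2) = 60 ≡ 5, so v_3 = 5^{−1} = 9 (mod 11).
  i = 4 (α = 2): (2−3)(2−10)(2−5)(2−7) = (−1)·(−8)·(−3)·(−5) = 120 ≡ 10, so v_4 = 10^{−1} = 10 (mod 11).
  i = 5 (α = 7): (7−3)(7−10)(7−5)(7−2) = 4·(−3)·2·5 = −120 ≡ 1, so v_5 = 1^{−1} = 1 (mod 11).
  v = [10, 3, 9, 10, 1].
Step 2: syndromes of r = [6, 1, 3, 2, 5] (all sums mod 11).
  S_0 = Σ v_i r_i = 10·6 + 3·1 + 9·3 + 10·2 + 1·5 = 115 ≡ 5.
  S_1 = Σ v_i α_i r_i = 10·3·6 + 3·10·1 + 9·5·3 + 10·2·2 + 1·7·5 = 420 ≡ 2.
  α_i^2 mod 11 = [9, 1, 3, 4, 5].
  S_2 = Σ v_i α_i^2 r_i = 10·9·6 + 3·1·1 + 9·3·3 + 10·4·2 + 1·5·5 = 729 ≡ 3.
  S = (5, 2, 3) ≠ 0, so r is not a codeword (an error is present).
Step 3: locate the error. For a single error e at position i, S_ℓ = v_i·e·α_i^ℓ, so α_err = S_1/S_0.
  S_0^{−1} = 5^{−1} = 9 (mod 11), so α_err = 2·9 = 18 ≡ 7 = α_5. Error position i = 5.
  Consistency check: S_2/S_1 = 3·6 = 18 ≡ 7 = α_err ✓ (single-error assumption holds).
Step 4: error magnitude e = S_0/v_5 = S_0·∏_{j≠5}(α_5 − α_j) = 5·1 = 5 ≡ 5 (mod 11).
Step 5: correct position 5: c_5 = r_5 − e = 5 − 5 ≡ 0 (mod 11). Hence c = [6, 1, 3, 2, 0].
  Check: interpolating c through the α_i gives m(x) = 5 + 4·x (degree < 2) with m(α_i) = c_i for every i, so c is indeed a codeword.


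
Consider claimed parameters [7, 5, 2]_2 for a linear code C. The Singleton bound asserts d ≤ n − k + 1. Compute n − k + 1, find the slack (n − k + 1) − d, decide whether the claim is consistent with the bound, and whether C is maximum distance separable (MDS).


Singleton RHS = n − k + 1 = 3, slack = 1, bound satisfied, not MDS.

Singleton bound: d ≤ n − k + 1.
Here n = 7, k = 5, so n − k + 1 = 3.
Given d = 2, check d ≤ 3: YES.
Slack = (n − k + 1) − d = 1.
The code is NOT MDS (slack = 1 > 0).
Description: the claimed parameters are [7, 5, 2]_2; such a code would be non-MDS.


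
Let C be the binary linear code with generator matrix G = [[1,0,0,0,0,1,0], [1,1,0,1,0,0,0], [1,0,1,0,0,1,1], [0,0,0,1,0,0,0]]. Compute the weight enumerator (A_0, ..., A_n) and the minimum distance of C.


Weight distribution: A_0 = 1, A_1 = 1, A_2 = 4, A_3 = 4, A_4 = 3, A_5 = 3. Minimum distance d = 1.

Enumerate all 2^4 = 16 messages m ∈ F_2^4.
For each, compute codeword c = mG in F_2^7, then tally its weight.
  m = 0000 → c = 0000000, weight = 0.
  m = 1000 → c = 1000010, weight = 2.
  m = 0100 → c = 1101000, weight = 3.
  m = 1100 → c = 0101010, weight = 3.
  m = 0010 → c = 1010011, weight = 4.
  m = 1010 → c = 0010001, weight = 2.
  m = 0110 → c = 0111011, weight = 5.
  m = 1110 → c = 1111001, weight = 5.
  m = 0001 → c = 0001000, weight = 1.
  m = 1001 → c = 1001010, weight = 3.
  m = 0101 → c = 1100000, weight = 2.
  m = 1101 → c = 0100010, weight = 2.
  m = 0011 → c = 1011011, weight = 5.
  m = 1011 → c = 0011001, weight = 3.
  m = 0111 → c = 0110011, weight = 4.
  m = 1111 → c = 1110001, weight = 4.
Tally weights:
  weight 0: 1 codewords.
  weight 1: 1 codewords.
  weight 2: 4 codewords.
  weight 3: 4 codewords.
  weight 4: 3 codewords.
  weight 5: 3 codewords.
Minimum distance d = smallest w > 0 with A_w > 0 = 1.
Sanity: Σ A_w = 16 = 2^4 = 16 ✓.


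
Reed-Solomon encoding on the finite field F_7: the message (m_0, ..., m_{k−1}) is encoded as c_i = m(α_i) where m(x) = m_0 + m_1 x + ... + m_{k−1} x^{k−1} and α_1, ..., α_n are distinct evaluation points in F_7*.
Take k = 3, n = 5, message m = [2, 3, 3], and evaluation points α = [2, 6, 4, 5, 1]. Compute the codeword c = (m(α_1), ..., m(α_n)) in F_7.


c = [6, 2, 6, 1, 1]

Message polynomial: m(x) = 2 + 3·x + 3·x^2 (mod 7).
For each evaluation point α_i, compute m(α_i) mod 7:
  α_1 = 2: Horner steps 3 → 2 → 6, so m(2) = 6.
  α_2 = 6: Horner steps 3 → 0 → 2, so m(6) = 2.
  α_3 = 4: Horner steps 3 → 1 → 6, so m(4) = 6.
  α_4 = 5: Horner steps 3 → 4 → 1, so m(5) = 1.
  α_5 = 1: Horner steps 3 → 6 → 1, so m(1) = 1.
Codeword c = [6, 2, 6, 1, 1] ∈ F_7^5.


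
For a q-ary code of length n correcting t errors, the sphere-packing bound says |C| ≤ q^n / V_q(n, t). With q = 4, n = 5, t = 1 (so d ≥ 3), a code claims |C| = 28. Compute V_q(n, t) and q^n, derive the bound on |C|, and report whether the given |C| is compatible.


V_q(n, t) = 16, q^n = 1024, Hamming bound = 64, |C| = 28 ≤ bound (satisfied).

Step 1: Compute V_q(n, t) = Σ_{j=0}^1 C(n, j) (q−1)^j.
  j = 0: C(5,0)·(3)^0 = 1·1 = 1.
  j = 1: C(5,1)·(3)^1 = 5·3 = 15.
  V_q(n, t) = 1 + 15 = 16.
Step 2: q^n = 4^5 = 1024.
Step 3: Hamming bound ⌊q^n / V_q(n,t)⌋ = ⌊1024/16⌋ = 64.
Step 4: Compare |C| = 28 to 64: satisfied.
The claimed |C| lies below the Hamming bound.


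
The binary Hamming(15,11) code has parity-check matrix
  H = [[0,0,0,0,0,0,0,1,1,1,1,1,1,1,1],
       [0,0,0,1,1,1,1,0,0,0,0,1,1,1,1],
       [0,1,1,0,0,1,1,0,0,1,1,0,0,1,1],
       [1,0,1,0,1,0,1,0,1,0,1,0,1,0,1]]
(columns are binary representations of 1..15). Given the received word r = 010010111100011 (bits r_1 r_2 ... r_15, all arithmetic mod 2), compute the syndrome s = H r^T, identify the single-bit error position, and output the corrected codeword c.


s = (1, 0, 1, 0)^T, error position = 10, corrected codeword c = 010010111000011

Compute s = H r^T mod 2 one row at a time:
  s_1 = 1 + 1 + 1 + 0 + 0 + 0 + 1 + 1 = 5 ≡ 1 (mod 2).
  s_2 = 0 + 1 + 0 + 1 + 0 + 0 + 1 + 1 = 4 ≡ 0 (mod 2).
  s_3 = 1 + 0 + 0 + 1 + 1 + 0 + 1 + 1 = 5 ≡ 1 (mod 2).
  s_4 = 0 + 0 + 1 + 1 + 1 + 0 + 0 + 1 = 4 ≡ 0 (mod 2).
s = (1, 0, 1, 0)^T — this equals column 10 of H (binary 1010), so error is at position 10.
Correct: flip bit 10 of r = 010010111100011 to get c = 010010111000011.


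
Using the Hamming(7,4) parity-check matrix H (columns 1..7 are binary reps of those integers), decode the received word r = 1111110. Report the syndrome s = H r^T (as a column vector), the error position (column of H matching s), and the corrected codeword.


s = (1, 1, 1)^T, error position = 7, corrected codeword c = 1111111

Compute s = H r^T mod 2 one row at a time:
  s_1 = 1 + 1 + 1 + 0 = 3 ≡ 1 (mod 2).
  s_2 = 1 + 1 + 1 + 0 = 3 ≡ 1 (mod 2).
  s_3 = 1 + 1 + 1 + 0 = 3 ≡ 1 (mod 2).
s = (1, 1, 1)^T — this equals column 7 of H (binary 111), so error is at position 7.
Correct: flip bit 7 of r = 1111110 to get c = 1111111.


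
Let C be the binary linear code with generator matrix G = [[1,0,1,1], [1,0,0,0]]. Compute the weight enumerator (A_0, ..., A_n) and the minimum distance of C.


Weight distribution: A_0 = 1, A_1 = 1, A_2 = 1, A_3 = 1. Minimum distance d = 1.

Enumerate all 2^2 = 4 messages m ∈ F_2^2.
For each, compute codeword c = mG in F_2^4, then tally its weight.
  m = 00 → c = 0000, weight = 0.
  m = 10 → c = 1011, weight = 3.
  m = 01 → c = 1000, weight = 1.
  m = 11 → c = 0011, weight = 2.
Tally weights:
  weight 0: 1 codewords.
  weight 1: 1 codewords.
  weight 2: 1 codewords.
  weight 3: 1 codewords.
Minimum distance d = smallest w > 0 with A_w > 0 = 1.
Sanity: Σ A_w = 4 = 2^2 = 4 ✓.


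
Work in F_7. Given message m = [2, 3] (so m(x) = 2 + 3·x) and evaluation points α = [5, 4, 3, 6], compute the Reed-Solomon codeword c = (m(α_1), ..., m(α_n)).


c = [3, 0, 4, 6]

Message polynomial: m(x) = 2 + 3·x (mod 7).
For each evaluation point α_i, compute m(α_i) mod 7:
  α_1 = 5: Horner steps 3 → 3, so m(5) = 3.
  α_2 = 4: Horner steps 3 → 0, so m(4) = 0.
  α_3 = 3: Horner steps 3 → 4, so m(3) = 4.
  α_4 = 6: Horner steps 3 → 6, so m(6) = 6.
Codeword c = [3, 0, 4, 6] ∈ F_7^4.


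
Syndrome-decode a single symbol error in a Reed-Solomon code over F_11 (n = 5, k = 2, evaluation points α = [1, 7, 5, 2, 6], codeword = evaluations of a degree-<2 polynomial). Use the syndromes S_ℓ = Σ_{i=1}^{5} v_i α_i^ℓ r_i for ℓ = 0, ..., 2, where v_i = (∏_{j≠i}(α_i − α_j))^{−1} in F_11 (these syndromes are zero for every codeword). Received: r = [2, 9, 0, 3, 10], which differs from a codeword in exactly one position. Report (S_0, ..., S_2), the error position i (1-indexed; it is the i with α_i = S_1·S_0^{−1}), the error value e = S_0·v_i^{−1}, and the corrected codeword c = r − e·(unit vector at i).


S = (2, 2, 2), error at position 1, error magnitude e = 9, c = [4, 9, 0, 3, 10].

Step 1: column multipliers v_i = (∏_{j≠i}(α_i − α_j))^{−1} mod 11.
  i = 1 (α = 1): (1−7)(1−5)(1−2)(1−6) = (−6)·(−4)·(−1)·(−5) = 120 ≡ 10, so v_1 = 10^{−1} = 10 (mod 11).
  i = 2 (α = 7): (7−1)(7−5)(7−2)(7−6) = 6·2·5·1 = 60 ≡ 5, so v_2 = 5^{−1} = 9 (mod 11).
  i = 3 (α = 5): (5−1)(5−7)(5−2)(5−6) = 4·(−2)·3·(−1) = 24 ≡ 2, so v_3 = 2^{−1} = 6 (mod 11).
  i = 4 (α = 2): (2−1)(2−7)(2−5)(2−6) = 1·(−5)·(−3)·(−4) = −60 ≡ 6, so v_4 = 6^{−1} = 2 (mod 11).
  i = 5 (α = 6): (6−1)(6−7)(6−5)(6−2) = 5·(−1)·1·4 = −20 ≡ 2, so v_5 = 2^{−1} = 6 (mod 11).
  v = [10, 9, 6, 2, 6].
Step 2: syndromes of r = [2, 9, 0, 3, 10] (all sums mod 11).
  S_0 = Σ v_i r_i = 10·2 + 9·9 + 6·0 + 2·3 + 6·10 = 167 ≡ 2.
  S_1 = Σ v_i α_i r_i = 10·1·2 + 9·7·9 + 6·5·0 + 2·2·3 + 6·6·10 = 959 ≡ 2.
  α_i^2 mod 11 = [1, 5, 3, 4, 3].
  S_2 = Σ v_i α_i^2 r_i = 10·1·2 + 9·5·9 + 6·3·0 + 2·4·3 + 6·3·10 = 629 ≡ 2.
  S = (2, 2, 2) ≠ 0, so r is not a codeword (an error is present).
Step 3: locate the error. For a single error e at position i, S_ℓ = v_i·e·α_i^ℓ, so α_err = S_1/S_0.
  S_0^{−1} = 2^{−1} = 6 (mod 11), so α_err = 2·6 = 12 ≡ 1 = α_1. Error position i = 1.
  Consistency check: S_2/S_1 = 2·6 = 12 ≡ 1 = α_err ✓ (single-error assumption holds).
Step 4: error magnitude e = S_0/v_1 = S_0·∏_{j≠1}(α_1 − α_j) = 2·10 = 20 ≡ 9 (mod 11).
Step 5: correct position 1: c_1 = r_1 − e = 2 − 9 ≡ 4 (mod 11). Hence c = [4, 9, 0, 3, 10].
  Check: interpolating c through the α_i gives m(x) = 5 + 10·x (degree < 2) with m(α_i) = c_i for every i, so c is indeed a codeword.


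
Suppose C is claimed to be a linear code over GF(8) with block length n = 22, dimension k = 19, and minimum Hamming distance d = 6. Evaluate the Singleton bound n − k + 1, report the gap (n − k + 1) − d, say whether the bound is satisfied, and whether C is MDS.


Singleton RHS = n − k + 1 = 4, slack = -2, bound violated (no such code; not MDS).

Singleton bound: d ≤ n − k + 1.
Here n = 22, k = 19, so n − k + 1 = 4.
Given d = 6, check d ≤ 4: NO.
Slack = (n − k + 1) − d = -2.
The slack is negative: d = 6 exceeds n − k + 1 = 4 by 2, so the Singleton bound is violated and no linear [22, 19, 6]_8 code can exist. In particular it is not MDS (MDS requires d = n − k + 1 exactly).
Description: the claimed parameters are [22, 19, 6]_8; such a code would be impossible (violates the Singleton bound).


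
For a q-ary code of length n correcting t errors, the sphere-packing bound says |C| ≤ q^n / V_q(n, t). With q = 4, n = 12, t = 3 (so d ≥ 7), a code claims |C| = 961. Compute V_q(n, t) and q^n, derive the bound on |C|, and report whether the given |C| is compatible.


V_q(n, t) = 6571, q^n = 16777216, Hamming bound = 2553, |C| = 961 ≤ bound (satisfied).

Step 1: Compute V_q(n, t) = Σ_{j=0}^3 C(n, j) (q−1)^j.
  j = 0: C(12,0)·(3)^0 = 1·1 = 1.
  j = 1: C(12,1)·(3)^1 = 12·3 = 36.
  j = 2: C(12,2)·(3)^2 = 66·9 = 594.
  j = 3: C(12,3)·(3)^3 = 220·27 = 5940.
  V_q(n, t) = 1 + 36 + 594 + 5940 = 6571.
Step 2: q^n = 4^12 = 16777216.
Step 3: Hamming bound ⌊q^n / V_q(n,t)⌋ = ⌊16777216/6571⌋ = 2553.
Step 4: Compare |C| = 961 to 2553: satisfied.
The claimed |C| lies below the Hamming bound.


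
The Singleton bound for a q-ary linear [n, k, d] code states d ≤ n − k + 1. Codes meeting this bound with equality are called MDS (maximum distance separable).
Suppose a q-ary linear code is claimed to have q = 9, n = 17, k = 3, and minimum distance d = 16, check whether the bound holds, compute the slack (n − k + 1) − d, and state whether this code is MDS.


Singleton RHS = n − k + 1 = 15, slack = -1, bound violated (no such code; not MDS).

Singleton bound: d ≤ n − k + 1.
Here n = 17, k = 3, so n − k + 1 = 15.
Given d = 16, check d ≤ 15: NO.
Slack = (n − k + 1) − d = -1.
The slack is negative: d = 16 exceeds n − k + 1 = 15 by 1, so the Singleton bound is violated and no linear [17, 3, 16]_9 code can exist. In particular it is not MDS (MDS requires d = n − k + 1 exactly).
Description: the claimed parameters are [17, 3, 16]_9; such a code would be impossible (violates the Singleton bound).


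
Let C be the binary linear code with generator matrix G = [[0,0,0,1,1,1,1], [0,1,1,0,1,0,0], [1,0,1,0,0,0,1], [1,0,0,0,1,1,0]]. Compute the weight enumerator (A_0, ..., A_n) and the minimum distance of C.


Weight distribution: A_0 = 1, A_2 = 1, A_3 = 6, A_4 = 5, A_5 = 2, A_6 = 1. Minimum distance d = 2.

Enumerate all 2^4 = 16 messages m ∈ F_2^4.
For each, compute codeword c = mG in F_2^7, then tally its weight.
  m = 0000 → c = 0000000, weight = 0.
  m = 1000 → c = 0001111, weight = 4.
  m = 0100 → c = 0110100, weight = 3.
  m = 1100 → c = 0111011, weight = 5.
  m = 0010 → c = 1010001, weight = 3.
  m = 1010 → c = 1011110, weight = 5.
  m = 0110 → c = 1100101, weight = 4.
  m = 1110 → c = 1101010, weight = 4.
  m = 0001 → c = 1000110, weight = 3.
  m = 1001 → c = 1001001, weight = 3.
  m = 0101 → c = 1110010, weight = 4.
  m = 1101 → c = 1111101, weight = 6.
  m = 0011 → c = 0010111, weight = 4.
  m = 1011 → c = 0011000, weight = 2.
  m = 0111 → c = 0100011, weight = 3.
  m = 1111 → c = 0101100, weight = 3.
Tally weights:
  weight 0: 1 codewords.
  weight 2: 1 codewords.
  weight 3: 6 codewords.
  weight 4: 5 codewords.
  weight 5: 2 codewords.
  weight 6: 1 codewords.
Minimum distance d = smallest w > 0 with A_w > 0 = 2.
Sanity: Σ A_w = 16 = 2^4 = 16 ✓.


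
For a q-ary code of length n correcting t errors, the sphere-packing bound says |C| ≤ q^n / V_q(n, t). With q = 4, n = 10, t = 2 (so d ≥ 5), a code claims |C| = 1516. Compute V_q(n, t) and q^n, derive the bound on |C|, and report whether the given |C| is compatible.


V_q(n, t) = 436, q^n = 1048576, Hamming bound = 2404, |C| = 1516 ≤ bound (satisfied).

Step 1: Compute V_q(n, t) = Σ_{j=0}^2 C(n, j) (q−1)^j.
  j = 0: C(10,0)·(3)^0 = 1·1 = 1.
  j = 1: C(10,1)·(3)^1 = 10·3 = 30.
  j = 2: C(10,2)·(3)^2 = 45·9 = 405.
  V_q(n, t) = 1 + 30 + 405 = 436.
Step 2: q^n = 4^10 = 1048576.
Step 3: Hamming bound ⌊q^n / V_q(n,t)⌋ = ⌊1048576/436⌋ = 2404.
Step 4: Compare |C| = 1516 to 2404: satisfied.
The claimed |C| lies below the Hamming bound.


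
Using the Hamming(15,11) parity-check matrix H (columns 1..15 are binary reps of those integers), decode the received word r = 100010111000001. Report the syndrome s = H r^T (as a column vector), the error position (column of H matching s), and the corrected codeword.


s = (1, 1, 0, 1)^T, error position = 13, corrected codeword c = 100010111000101

Compute s = H r^T mod 2 one row at a time:
  s_1 = 1 + 1 + 0 + 0 + 0 + 0 + 0 + 1 = 3 ≡ 1 (mod 2).
  s_2 = 0 + 1 + 0 + 1 + 0 + 0 + 0 + 1 = 3 ≡ 1 (mod 2).
  s_3 = 0 + 0 + 0 + 1 + 0 + 0 + 0 + 1 = 2 ≡ 0 (mod 2).
  s_4 = 1 + 0 + 1 + 1 + 1 + 0 + 0 + 1 = 5 ≡ 1 (mod 2).
s = (1, 1, 0, 1)^T — this equals column 13 of H (binary 1101), so error is at position 13.
Correct: flip bit 13 of r = 100010111000001 to get c = 100010111000101.


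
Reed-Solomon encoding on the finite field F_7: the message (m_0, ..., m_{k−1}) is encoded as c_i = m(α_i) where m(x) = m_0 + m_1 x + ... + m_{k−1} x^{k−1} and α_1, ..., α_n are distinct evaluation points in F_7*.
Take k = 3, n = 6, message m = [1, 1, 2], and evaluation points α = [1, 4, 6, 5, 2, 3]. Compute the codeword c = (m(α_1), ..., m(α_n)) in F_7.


c = [4, 2, 2, 0, 4, 1]

Message polynomial: m(x) = 1 + 1·x + 2·x^2 (mod 7).
For each evaluation point α_i, compute m(α_i) mod 7:
  α_1 = 1: Horner steps 2 → 3 → 4, so m(1) = 4.
  α_2 = 4: Horner steps 2 → 2 → 2, so m(4) = 2.
  α_3 = 6: Horner steps 2 → 6 → 2, so m(6) = 2.
  α_4 = 5: Horner steps 2 → 4 → 0, so m(5) = 0.
  α_5 = 2: Horner steps 2 → 5 → 4, so m(2) = 4.
  α_6 = 3: Horner steps 2 → 0 → 1, so m(3) = 1.
Codeword c = [4, 2, 2, 0, 4, 1] ∈ F_7^6.


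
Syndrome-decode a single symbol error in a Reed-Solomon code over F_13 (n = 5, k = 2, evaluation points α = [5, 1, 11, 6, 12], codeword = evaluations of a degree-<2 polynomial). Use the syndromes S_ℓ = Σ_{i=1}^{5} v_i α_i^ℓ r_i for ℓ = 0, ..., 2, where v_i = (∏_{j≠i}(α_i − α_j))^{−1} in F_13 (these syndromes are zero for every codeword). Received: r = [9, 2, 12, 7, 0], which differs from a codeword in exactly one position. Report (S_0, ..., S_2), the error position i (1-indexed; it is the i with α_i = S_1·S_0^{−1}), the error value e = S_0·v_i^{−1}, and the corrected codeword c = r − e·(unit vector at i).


S = (3, 2, 10), error at position 1, error magnitude e = 3, c = [6, 2, 12, 7, 0].

Step 1: column multipliers v_i = (∏_{j≠i}(α_i − α_j))^{−1} mod 13.
  i = 1 (α = 5): (5−1)(5−11)(5−6)(5−12) = 4·(−6)·(−1)·(−7) = −168 ≡ 1, so v_1 = 1^{−1} = 1 (mod 13).
  i = 2 (α = 1): (1−5)(1−11)(1−6)(1−12) = (−4)·(−10)·(−5)·(−11) = 2200 ≡ 3, so v_2 = 3^{−1} = 9 (mod 13).
  i = 3 (α = 11): (11−5)(11−1)(11−6)(11−12) = 6·10·5·(−1) = −300 ≡ 12, so v_3 = 12^{−1} = 12 (mod 13).
  i = 4 (α = 6): (6−5)(6−1)(6−11)(6−12) = 1·5·(−5)·(−6) = 150 ≡ 7, so v_4 = 7^{−1} = 2 (mod 13).
  i = 5 (α = 12): (12−5)(12−1)(12−11)(12−6) = 7·11·1·6 = 462 ≡ 7, so v_5 = 7^{−1} = 2 (mod 13).
  v = [1, 9, 12, 2, 2].
Step 2: syndromes of r = [9, 2, 12, 7, 0] (all sums mod 13).
  S_0 = Σ v_i r_i = 1·9 + 9·2 + 12·12 + 2·7 + 2·0 = 185 ≡ 3.
  S_1 = Σ v_i α_i r_i = 1·5·9 + 9·1·2 + 12·11·12 + 2·6·7 + 2·12·0 = 1731 ≡ 2.
  α_i^2 mod 13 = [12, 1, 4, 10, 1].
  S_2 = Σ v_i α_i^2 r_i = 1·12·9 + 9·1·2 + 12·4·12 + 2·10·7 + 2·1·0 = 842 ≡ 10.
  S = (3, 2, 10) ≠ 0, so r is not a codeword (an error is present).
Step 3: locate the error. For a single error e at position i, S_ℓ = v_i·e·α_i^ℓ, so α_err = S_1/S_0.
  S_0^{−1} = 3^{−1} = 9 (mod 13), so α_err = 2·9 = 18 ≡ 5 = α_1. Error position i = 1.
  Consistency check: S_2/S_1 = 10·7 = 70 ≡ 5 = α_err ✓ (single-error assumption holds).
Step 4: error magnitude e = S_0/v_1 = S_0·∏_{j≠1}(α_1 − α_j) = 3·1 = 3 ≡ 3 (mod 13).
Step 5: correct position 1: c_1 = r_1 − e = 9 − 3 ≡ 6 (mod 13). Hence c = [6, 2, 12, 7, 0].
  Check: interpolating c through the α_i gives m(x) = 1 + 1·x (degree < 2) with m(α_i) = c_i for every i, so c is indeed a codeword.


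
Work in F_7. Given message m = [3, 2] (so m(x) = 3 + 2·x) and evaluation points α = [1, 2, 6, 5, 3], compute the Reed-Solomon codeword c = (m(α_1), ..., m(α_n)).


c = [5, 0, 1, 6, 2]

Message polynomial: m(x) = 3 + 2·x (mod 7).
For each evaluation point α_i, compute m(α_i) mod 7:
  α_1 = 1: Horner steps 2 → 5, so m(1) = 5.
  α_2 = 2: Horner steps 2 → 0, so m(2) = 0.
  α_3 = 6: Horner steps 2 → 1, so m(6) = 1.
  α_4 = 5: Horner steps 2 → 6, so m(5) = 6.
  α_5 = 3: Horner steps 2 → 2, so m(3) = 2.
Codeword c = [5, 0, 1, 6, 2] ∈ F_7^5.


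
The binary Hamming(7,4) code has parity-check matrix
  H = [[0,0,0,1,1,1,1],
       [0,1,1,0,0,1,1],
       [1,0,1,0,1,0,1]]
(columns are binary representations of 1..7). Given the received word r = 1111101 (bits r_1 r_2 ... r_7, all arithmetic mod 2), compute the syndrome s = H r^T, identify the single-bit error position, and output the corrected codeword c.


s = (1, 1, 0)^T, error position = 6, corrected codeword c = 1111111

Compute s = H r^T mod 2 one row at a time:
  s_1 = 1 + 1 + 0 + 1 = 3 ≡ 1 (mod 2).
  s_2 = 1 + 1 + 0 + 1 = 3 ≡ 1 (mod 2).
  s_3 = 1 + 1 + 1 + 1 = 4 ≡ 0 (mod 2).
s = (1, 1, 0)^T — this equals column 6 of H (binary 110), so error is at position 6.
Correct: flip bit 6 of r = 1111101 to get c = 1111111.


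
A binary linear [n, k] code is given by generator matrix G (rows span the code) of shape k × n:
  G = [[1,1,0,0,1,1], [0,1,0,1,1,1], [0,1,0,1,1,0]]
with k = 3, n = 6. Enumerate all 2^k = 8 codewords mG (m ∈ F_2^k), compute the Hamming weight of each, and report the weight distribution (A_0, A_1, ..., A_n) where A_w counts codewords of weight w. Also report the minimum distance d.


Weight distribution: A_0 = 1, A_1 = 1, A_2 = 1, A_3 = 3, A_4 = 2. Minimum distance d = 1.

Enumerate all 2^3 = 8 messages m ∈ F_2^3.
For each, compute codeword c = mG in F_2^6, then tally its weight.
  m = 000 → c = 000000, weight = 0.
  m = 100 → c = 110011, weight = 4.
  m = 010 → c = 010111, weight = 4.
  m = 110 → c = 100100, weight = 2.
  m = 001 → c = 010110, weight = 3.
  m = 101 → c = 100101, weight = 3.
  m = 011 → c = 000001, weight = 1.
  m = 111 → c = 110010, weight = 3.
Tally weights:
  weight 0: 1 codewords.
  weight 1: 1 codewords.
  weight 2: 1 codewords.
  weight 3: 3 codewords.
  weight 4: 2 codewords.
Minimum distance d = smallest w > 0 with A_w > 0 = 1.
Sanity: Σ A_w = 8 = 2^3 = 8 ✓.


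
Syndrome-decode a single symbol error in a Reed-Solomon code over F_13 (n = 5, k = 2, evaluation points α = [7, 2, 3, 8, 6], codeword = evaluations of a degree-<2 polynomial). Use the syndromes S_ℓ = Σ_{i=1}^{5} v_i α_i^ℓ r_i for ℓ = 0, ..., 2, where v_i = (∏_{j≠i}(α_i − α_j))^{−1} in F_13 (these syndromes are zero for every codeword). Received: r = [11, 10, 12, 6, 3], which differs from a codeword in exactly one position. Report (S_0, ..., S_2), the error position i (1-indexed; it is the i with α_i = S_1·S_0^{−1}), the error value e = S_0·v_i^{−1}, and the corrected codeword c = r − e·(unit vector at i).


S = (4, 12, 10), error at position 3, error magnitude e = 7, c = [11, 10, 5, 6, 3].

Step 1: column multipliers v_i = (∏_{j≠i}(α_i − α_j))^{−1} mod 13.
  i = 1 (α = 7): (7−2)(7−3)(7−8)(7−6) = 5·4·(−1)·1 = −20 ≡ 6, so v_1 = 6^{−1} = 11 (mod 13).
  i = 2 (α = 2): (2−7)(2−3)(2−8)(2−6) = (−5)·(−1)·(−6)·(−4) = 120 ≡ 3, so v_2 = 3^{−1} = 9 (mod 13).
  i = 3 (α = 3): (3−7)(3−2)(3−8)(3−6) = (−4)·1·(−5)·(−3) = −60 ≡ 5, so v_3 = 5^{−1} = 8 (mod 13).
  i = 4 (α = 8): (8−7)(8−2)(8−3)(8−6) = 1·6·5·2 = 60 ≡ 8, so v_4 = 8^{−1} = 5 (mod 13).
  i = 5 (α = 6): (6−7)(6−2)(6−3)(6−8) = (−1)·4·3·(−2) = 24 ≡ 11, so v_5 = 11^{−1} = 6 (mod 13).
  v = [11, 9, 8, 5, 6].
Step 2: syndromes of r = [11, 10, 12, 6, 3] (all sums mod 13).
  S_0 = Σ v_i r_i = 11·11 + 9·10 + 8·12 + 5·6 + 6·3 = 355 ≡ 4.
  S_1 = Σ v_i α_i r_i = 11·7·11 + 9·2·10 + 8·3·12 + 5·8·6 + 6·6·3 = 1663 ≡ 12.
  α_i^2 mod 13 = [10, 4, 9, 12, 10].
  S_2 = Σ v_i α_i^2 r_i = 11·10·11 + 9·4·10 + 8·9·12 + 5·12·6 + 6·10·3 = 2974 ≡ 10.
  S = (4, 12, 10) ≠ 0, so r is not a codeword (an error is present).
Step 3: locate the error. For a single error e at position i, S_ℓ = v_i·e·α_i^ℓ, so α_err = S_1/S_0.
  S_0^{−1} = 4^{−1} = 10 (mod 13), so α_err = 12·10 = 120 ≡ 3 = α_3. Error position i = 3.
  Consistency check: S_2/S_1 = 10·12 = 120 ≡ 3 = α_err ✓ (single-error assumption holds).
Step 4: error magnitude e = S_0/v_3 = S_0·∏_{j≠3}(α_3 − α_j) = 4·5 = 20 ≡ 7 (mod 13).
Step 5: correct position 3: c_3 = r_3 − e = 12 − 7 ≡ 5 (mod 13). Hence c = [11, 10, 5, 6, 3].
  Check: interpolating c through the α_i gives m(x) = 7 + 8·x (degree < 2) with m(α_i) = c_i for every i, so c is indeed a codeword.


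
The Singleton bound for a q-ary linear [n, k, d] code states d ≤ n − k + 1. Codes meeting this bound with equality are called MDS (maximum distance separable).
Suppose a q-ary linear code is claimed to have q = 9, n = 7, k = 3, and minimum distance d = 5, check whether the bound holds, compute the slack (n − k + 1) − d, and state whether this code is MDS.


Singleton RHS = n − k + 1 = 5, slack = 0, bound satisfied, MDS.

Singleton bound: d ≤ n − k + 1.
Here n = 7, k = 3, so n − k + 1 = 5.
Given d = 5, check d ≤ 5: YES.
Slack = (n − k + 1) − d = 0.
The code is MDS (slack = 0).
Description: the claimed parameters are [7, 3, 5]_9; such a code would be MDS (meets Singleton bound).


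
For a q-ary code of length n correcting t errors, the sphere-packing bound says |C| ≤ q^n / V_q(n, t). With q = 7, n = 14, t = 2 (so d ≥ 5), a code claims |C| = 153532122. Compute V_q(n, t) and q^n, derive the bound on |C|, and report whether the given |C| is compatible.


V_q(n, t) = 3361, q^n = 678223072849, Hamming bound = 201792047, |C| = 153532122 ≤ bound (satisfied).

Step 1: Compute V_q(n, t) = Σ_{j=0}^2 C(n, j) (q−1)^j.
  j = 0: C(14,0)·(6)^0 = 1·1 = 1.
  j = 1: C(14,1)·(6)^1 = 14·6 = 84.
  j = 2: C(14,2)·(6)^2 = 91·36 = 3276.
  V_q(n, t) = 1 + 84 + 3276 = 3361.
Step 2: q^n = 7^14 = 678223072849.
Step 3: Hamming bound ⌊q^n / V_q(n,t)⌋ = ⌊678223072849/3361⌋ = 201792047.
Step 4: Compare |C| = 153532122 to 201792047: satisfied.
The claimed |C| lies below the Hamming bound.
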